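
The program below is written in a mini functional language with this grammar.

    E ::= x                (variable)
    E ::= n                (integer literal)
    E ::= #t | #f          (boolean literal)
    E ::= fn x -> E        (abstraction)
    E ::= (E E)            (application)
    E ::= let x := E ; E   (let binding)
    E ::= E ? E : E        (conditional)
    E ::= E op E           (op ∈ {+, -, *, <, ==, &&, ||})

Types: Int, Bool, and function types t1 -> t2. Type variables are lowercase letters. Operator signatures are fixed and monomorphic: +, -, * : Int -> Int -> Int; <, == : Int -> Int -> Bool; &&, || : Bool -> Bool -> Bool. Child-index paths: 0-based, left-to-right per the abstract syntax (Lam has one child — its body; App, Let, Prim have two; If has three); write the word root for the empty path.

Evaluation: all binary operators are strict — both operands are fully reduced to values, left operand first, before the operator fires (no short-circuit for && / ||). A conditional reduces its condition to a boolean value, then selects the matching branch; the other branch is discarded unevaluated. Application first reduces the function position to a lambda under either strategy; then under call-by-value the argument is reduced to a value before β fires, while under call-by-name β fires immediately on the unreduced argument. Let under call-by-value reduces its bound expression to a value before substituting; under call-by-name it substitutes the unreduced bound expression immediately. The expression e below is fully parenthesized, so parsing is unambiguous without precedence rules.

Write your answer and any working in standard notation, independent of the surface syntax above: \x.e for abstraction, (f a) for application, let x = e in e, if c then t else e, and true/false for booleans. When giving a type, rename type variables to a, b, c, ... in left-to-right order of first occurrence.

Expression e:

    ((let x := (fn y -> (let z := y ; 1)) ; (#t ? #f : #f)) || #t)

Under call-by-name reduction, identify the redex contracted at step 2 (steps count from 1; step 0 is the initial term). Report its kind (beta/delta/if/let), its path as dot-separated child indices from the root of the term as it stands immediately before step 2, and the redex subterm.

Answer: if at 0 : (if true then false else false)

Working:
step 0: ((let x = (\y.(let z = y in 1)) in (if true then false else false)) || true)
step 1: [let@0] ((if true then false else false) || true)
step 2: [if@0] (false || true)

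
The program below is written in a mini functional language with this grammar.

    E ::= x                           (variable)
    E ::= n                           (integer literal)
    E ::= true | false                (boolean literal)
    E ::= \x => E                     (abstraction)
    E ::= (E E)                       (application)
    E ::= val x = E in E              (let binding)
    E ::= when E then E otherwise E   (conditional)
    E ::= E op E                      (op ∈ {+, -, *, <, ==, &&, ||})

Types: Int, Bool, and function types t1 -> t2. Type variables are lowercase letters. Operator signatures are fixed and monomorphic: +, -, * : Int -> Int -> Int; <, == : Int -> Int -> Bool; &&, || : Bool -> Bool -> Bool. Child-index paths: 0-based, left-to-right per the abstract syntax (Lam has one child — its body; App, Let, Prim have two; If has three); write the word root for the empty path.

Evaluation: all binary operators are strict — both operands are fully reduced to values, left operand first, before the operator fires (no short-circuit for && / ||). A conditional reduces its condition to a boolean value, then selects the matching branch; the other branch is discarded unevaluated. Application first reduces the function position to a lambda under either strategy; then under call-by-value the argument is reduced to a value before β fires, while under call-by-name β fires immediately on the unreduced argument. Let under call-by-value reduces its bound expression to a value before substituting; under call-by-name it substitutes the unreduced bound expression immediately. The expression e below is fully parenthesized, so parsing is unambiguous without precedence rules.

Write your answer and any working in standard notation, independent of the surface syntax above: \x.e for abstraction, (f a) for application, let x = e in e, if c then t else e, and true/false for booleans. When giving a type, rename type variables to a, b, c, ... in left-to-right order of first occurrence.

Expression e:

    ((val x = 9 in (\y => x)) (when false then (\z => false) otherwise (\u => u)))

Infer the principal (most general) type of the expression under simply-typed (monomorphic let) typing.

Answer: Int

Trace:
let x : Int
x : Int
\y._ : a -> Int
  unify Bool ~ Bool
\z._ : b -> Bool
u : c
\u._ : c -> c
  unify b -> Bool ~ c -> c
  unify b ~ c
  unify Bool ~ c
  unify a -> Int ~ (Bool -> Bool) -> d
  unify a ~ Bool -> Bool
  unify Int ~ d
_ _ : Int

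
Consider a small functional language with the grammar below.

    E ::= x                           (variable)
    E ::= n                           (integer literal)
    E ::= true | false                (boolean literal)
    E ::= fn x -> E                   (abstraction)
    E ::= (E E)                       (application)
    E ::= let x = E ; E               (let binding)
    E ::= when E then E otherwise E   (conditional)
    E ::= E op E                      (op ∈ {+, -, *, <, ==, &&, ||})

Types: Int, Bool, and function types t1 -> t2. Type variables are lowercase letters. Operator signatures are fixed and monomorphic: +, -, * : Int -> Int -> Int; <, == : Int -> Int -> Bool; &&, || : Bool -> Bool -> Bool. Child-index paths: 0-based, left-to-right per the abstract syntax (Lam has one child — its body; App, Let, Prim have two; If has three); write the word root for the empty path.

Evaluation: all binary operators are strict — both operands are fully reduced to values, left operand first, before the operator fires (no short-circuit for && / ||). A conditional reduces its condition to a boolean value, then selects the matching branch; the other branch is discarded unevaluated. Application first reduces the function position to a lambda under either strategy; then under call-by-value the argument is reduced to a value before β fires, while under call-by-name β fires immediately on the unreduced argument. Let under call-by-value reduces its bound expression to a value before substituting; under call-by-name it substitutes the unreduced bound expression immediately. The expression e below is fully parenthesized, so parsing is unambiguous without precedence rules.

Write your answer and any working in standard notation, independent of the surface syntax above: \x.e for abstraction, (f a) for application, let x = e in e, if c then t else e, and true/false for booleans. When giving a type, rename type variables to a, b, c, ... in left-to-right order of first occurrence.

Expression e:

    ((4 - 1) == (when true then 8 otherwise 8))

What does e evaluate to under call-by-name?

Answer: false

Trace:
step 0: ((4 - 1) == (if true then 8 else 8))
step 1: [delta@0] (3 == (if true then 8 else 8))
step 2: [if@1] (3 == 8)
step 3: [delta@root] false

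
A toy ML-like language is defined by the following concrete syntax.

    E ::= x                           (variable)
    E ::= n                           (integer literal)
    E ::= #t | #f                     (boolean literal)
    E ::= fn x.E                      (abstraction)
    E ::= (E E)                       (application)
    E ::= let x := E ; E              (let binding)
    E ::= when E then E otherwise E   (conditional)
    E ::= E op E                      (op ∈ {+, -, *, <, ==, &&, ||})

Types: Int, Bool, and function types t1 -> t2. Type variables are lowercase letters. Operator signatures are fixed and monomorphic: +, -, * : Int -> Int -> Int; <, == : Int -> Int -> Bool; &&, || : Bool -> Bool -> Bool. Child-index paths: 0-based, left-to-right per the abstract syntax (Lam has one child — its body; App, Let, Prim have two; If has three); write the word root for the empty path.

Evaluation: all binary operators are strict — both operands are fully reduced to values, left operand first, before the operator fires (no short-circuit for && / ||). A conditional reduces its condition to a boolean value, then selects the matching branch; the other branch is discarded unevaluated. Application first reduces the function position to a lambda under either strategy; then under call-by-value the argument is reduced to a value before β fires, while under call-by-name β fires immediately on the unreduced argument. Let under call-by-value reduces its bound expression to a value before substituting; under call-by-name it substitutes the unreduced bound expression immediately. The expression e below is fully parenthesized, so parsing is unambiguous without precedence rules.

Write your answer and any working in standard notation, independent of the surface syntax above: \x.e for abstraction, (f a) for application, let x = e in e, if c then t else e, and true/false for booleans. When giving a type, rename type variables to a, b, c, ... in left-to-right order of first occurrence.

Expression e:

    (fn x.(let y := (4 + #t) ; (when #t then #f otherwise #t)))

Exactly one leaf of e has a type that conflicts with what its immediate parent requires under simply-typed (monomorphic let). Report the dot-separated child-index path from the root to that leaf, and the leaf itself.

Answer: 0.0.1 : true

Trace:
  unify Int ~ Int
  unify Bool ~ Int
  FAIL: mismatch Bool ~ Int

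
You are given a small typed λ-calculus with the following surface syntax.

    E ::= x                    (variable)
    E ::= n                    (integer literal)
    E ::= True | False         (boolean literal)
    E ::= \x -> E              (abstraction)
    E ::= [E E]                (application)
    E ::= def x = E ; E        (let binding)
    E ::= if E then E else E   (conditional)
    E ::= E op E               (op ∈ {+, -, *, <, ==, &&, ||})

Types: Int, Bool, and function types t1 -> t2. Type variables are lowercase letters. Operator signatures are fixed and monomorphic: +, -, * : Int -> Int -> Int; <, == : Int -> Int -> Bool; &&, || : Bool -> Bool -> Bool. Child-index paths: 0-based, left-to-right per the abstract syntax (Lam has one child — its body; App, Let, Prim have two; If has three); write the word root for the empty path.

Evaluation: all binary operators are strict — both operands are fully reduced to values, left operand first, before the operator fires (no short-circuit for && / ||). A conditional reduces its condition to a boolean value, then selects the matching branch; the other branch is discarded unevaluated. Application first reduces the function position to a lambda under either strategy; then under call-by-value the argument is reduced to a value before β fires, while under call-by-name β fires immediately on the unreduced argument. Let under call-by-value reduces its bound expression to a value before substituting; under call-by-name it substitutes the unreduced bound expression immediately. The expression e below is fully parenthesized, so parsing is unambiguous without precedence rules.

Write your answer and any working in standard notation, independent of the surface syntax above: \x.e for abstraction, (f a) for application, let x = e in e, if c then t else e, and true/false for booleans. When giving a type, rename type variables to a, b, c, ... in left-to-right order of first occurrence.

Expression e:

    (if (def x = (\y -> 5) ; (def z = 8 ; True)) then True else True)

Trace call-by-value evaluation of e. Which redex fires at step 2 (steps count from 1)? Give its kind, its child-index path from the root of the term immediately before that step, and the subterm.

Answer: let at 0 : (let z = 8 in true)

Trace:
step 0: (if (let x = (\y.5) in (let z = 8 in true)) then true else true)
step 1: [let@0] (if (let z = 8 in true) then true else true)
step 2: [let@0] (if true then true else true)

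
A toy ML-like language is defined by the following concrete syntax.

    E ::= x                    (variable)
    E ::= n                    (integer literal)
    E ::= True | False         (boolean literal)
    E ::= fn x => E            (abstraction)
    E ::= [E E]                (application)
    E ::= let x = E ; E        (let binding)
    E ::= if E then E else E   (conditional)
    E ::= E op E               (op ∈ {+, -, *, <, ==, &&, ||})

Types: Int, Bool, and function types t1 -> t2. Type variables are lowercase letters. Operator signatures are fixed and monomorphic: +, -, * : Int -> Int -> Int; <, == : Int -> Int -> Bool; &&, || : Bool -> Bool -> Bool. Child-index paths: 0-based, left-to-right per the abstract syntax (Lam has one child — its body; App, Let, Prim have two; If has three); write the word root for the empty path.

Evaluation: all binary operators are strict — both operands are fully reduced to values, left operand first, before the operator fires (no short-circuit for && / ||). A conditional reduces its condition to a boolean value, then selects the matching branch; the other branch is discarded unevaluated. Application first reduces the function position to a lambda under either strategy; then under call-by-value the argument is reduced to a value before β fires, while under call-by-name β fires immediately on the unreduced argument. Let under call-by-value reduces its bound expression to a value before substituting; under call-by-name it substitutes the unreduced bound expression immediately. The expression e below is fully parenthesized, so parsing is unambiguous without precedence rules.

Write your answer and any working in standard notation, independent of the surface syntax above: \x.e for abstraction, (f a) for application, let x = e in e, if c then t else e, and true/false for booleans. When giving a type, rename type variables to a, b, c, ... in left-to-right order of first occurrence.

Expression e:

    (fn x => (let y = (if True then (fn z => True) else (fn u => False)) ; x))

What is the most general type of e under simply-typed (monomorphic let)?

Answer: a -> a

Working:
  unify Bool ~ Bool
\z._ : b -> Bool
\u._ : c -> Bool
  unify b -> Bool ~ c -> Bool
  unify b ~ c
  unify Bool ~ Bool
let y : c -> Bool
x : a
\x._ : a -> a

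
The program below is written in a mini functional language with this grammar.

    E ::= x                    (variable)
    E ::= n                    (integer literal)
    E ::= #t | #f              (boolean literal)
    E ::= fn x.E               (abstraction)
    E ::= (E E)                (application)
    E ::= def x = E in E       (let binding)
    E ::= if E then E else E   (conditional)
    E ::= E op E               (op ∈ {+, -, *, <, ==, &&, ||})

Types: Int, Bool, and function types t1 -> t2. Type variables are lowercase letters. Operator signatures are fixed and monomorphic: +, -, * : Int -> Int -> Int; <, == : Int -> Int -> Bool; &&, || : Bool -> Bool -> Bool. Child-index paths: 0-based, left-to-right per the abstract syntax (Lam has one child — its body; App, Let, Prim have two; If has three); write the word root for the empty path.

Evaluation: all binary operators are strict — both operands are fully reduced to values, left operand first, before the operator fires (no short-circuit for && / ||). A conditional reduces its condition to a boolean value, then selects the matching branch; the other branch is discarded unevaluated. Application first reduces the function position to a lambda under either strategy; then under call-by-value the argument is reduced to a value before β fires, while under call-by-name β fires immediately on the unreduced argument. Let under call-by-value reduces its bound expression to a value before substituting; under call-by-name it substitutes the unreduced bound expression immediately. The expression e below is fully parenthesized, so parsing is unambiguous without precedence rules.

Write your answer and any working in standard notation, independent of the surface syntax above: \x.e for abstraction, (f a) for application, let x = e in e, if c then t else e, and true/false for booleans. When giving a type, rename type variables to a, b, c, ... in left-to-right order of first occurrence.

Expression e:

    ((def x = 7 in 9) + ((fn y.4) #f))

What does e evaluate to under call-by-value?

Answer: 13

Derivation:
step 0: ((let x = 7 in 9) + ((\y.4) false))
step 1: [let@0] (9 + ((\y.4) false))
step 2: [beta@1] (9 + 4)
step 3: [delta@root] 13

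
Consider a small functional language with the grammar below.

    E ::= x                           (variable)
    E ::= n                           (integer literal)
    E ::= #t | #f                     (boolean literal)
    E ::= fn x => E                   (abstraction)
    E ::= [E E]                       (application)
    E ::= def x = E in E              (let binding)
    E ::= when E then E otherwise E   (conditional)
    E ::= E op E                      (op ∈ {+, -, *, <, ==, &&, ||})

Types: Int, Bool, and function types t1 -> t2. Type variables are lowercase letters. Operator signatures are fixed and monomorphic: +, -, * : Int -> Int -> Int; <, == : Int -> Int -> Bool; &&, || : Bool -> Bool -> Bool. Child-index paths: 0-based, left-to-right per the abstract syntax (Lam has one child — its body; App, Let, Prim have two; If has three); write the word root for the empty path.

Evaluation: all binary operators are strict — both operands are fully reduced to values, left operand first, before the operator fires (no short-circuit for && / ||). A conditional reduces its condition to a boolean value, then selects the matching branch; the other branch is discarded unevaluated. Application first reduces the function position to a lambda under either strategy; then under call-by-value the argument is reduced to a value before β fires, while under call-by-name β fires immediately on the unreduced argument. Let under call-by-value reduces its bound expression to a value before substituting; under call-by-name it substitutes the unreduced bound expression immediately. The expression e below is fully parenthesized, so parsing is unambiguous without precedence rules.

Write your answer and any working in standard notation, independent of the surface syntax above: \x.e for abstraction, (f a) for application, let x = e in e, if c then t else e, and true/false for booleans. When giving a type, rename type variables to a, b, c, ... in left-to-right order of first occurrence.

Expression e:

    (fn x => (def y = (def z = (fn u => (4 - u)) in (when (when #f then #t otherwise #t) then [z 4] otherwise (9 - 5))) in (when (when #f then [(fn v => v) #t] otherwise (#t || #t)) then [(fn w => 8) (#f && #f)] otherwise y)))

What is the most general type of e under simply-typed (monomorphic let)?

Trace:
  unify Int ~ Int
u : b
  unify b ~ Int
\u._ : Int -> Int
let z : Int -> Int
  unify Bool ~ Bool
  unify Bool ~ Bool
  unify Bool ~ Bool
z : Int -> Int
  unify Int -> Int ~ Int -> c
  unify Int ~ Int
  unify Int ~ c
_ _ : Int
  unify Int ~ Int
  unify Int ~ Int
  unify Int ~ Int
let y : Int
  unify Bool ~ Bool
v : d
\v._ : d -> d
  unify d -> d ~ Bool -> e
  unify d ~ Bool
  unify Bool ~ e
_ _ : Bool
  unify Bool ~ Bool
  unify Bool ~ Bool
  unify Bool ~ Bool
  unify Bool ~ Bool
\w._ : f -> Int
  unify Bool ~ Bool
  unify Bool ~ Bool
  unify f -> Int ~ Bool -> g
  unify f ~ Bool
  unify Int ~ g
_ _ : Int
y : Int
  unify Int ~ Int
\x._ : a -> Int

Answer: a -> Int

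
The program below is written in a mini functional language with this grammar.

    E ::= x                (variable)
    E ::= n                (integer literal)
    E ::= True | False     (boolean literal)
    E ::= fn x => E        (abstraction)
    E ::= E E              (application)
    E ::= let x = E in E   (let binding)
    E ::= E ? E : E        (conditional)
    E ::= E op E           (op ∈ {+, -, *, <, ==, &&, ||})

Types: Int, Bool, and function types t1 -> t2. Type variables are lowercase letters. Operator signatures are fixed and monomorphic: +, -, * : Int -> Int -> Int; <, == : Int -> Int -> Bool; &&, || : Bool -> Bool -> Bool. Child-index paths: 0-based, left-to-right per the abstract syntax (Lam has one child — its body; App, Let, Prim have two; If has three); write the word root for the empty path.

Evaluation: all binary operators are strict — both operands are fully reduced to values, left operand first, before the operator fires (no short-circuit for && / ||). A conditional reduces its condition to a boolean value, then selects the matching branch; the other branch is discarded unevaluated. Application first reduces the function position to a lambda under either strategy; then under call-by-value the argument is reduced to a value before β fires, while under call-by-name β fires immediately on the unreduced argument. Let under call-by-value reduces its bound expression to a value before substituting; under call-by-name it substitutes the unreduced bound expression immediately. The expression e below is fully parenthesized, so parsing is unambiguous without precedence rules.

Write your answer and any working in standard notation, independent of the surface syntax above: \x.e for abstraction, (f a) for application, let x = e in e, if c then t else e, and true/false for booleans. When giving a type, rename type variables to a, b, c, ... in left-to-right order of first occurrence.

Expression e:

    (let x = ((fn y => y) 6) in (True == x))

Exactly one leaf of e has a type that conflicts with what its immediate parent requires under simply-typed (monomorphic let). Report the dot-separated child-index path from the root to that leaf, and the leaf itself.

Answer: 1.0 : true

Derivation:
y : a
\y._ : a -> a
  unify a -> a ~ Int -> b
  unify a ~ Int
  unify Int ~ b
_ _ : Int
let x : Int
  unify Bool ~ Int
  FAIL: mismatch Bool ~ Int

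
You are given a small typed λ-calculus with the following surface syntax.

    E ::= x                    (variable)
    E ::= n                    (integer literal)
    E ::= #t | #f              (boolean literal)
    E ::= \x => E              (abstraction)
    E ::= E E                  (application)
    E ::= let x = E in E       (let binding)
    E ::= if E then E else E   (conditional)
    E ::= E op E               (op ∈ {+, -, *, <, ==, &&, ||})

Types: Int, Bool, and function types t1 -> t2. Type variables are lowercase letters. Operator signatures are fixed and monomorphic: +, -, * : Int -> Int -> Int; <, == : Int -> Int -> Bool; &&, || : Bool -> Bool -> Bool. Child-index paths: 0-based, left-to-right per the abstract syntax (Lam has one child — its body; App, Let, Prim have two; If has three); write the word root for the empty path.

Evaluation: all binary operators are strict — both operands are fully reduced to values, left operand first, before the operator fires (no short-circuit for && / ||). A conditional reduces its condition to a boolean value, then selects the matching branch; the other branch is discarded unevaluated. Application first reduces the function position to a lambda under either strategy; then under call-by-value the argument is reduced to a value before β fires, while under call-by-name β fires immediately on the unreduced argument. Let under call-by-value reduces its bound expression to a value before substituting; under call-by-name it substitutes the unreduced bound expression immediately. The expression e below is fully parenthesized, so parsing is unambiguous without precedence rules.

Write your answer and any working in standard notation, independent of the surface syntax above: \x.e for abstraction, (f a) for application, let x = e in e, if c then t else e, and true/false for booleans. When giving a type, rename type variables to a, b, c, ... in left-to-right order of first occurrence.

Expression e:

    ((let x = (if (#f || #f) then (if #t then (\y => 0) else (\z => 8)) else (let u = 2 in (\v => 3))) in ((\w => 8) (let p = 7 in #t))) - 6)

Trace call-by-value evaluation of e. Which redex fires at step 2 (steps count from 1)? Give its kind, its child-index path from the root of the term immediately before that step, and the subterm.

Answer: if at 0.0 : (if false then (if true then (\y.0) else (\z.8)) else (let u = 2 in (\v.3)))

Derivation:
step 0: ((let x = (if (false || false) then (if true then (\y.0) else (\z.8)) else (let u = 2 in (\v.3))) in ((\w.8) (let p = 7 in true))) - 6)
step 1: [delta@0.0.0] ((let x = (if false then (if true then (\y.0) else (\z.8)) else (let u = 2 in (\v.3))) in ((\w.8) (let p = 7 in true))) - 6)
step 2: [if@0.0] ((let x = (let u = 2 in (\v.3)) in ((\w.8) (let p = 7 in true))) - 6)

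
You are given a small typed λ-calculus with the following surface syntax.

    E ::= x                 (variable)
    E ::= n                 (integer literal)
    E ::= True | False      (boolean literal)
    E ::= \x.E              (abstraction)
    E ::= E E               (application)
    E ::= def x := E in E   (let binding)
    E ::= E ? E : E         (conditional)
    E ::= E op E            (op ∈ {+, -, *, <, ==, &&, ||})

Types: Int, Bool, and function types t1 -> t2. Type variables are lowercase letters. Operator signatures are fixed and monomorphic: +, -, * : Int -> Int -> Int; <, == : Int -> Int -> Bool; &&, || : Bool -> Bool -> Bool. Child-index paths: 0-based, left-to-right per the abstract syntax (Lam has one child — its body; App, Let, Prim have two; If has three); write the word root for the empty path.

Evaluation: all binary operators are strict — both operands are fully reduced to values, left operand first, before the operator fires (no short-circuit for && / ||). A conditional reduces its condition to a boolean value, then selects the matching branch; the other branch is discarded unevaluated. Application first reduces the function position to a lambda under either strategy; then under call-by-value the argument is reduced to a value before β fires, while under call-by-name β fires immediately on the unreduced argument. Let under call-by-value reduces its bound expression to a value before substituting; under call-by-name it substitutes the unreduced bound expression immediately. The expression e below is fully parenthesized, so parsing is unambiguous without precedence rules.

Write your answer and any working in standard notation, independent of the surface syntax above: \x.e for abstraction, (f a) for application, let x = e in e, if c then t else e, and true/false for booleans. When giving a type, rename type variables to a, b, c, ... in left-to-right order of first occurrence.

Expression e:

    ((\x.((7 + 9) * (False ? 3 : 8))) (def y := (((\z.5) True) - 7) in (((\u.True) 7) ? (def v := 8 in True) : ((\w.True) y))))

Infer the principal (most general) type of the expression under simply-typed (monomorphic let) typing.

Answer: Int

Trace:
  unify Int ~ Int
  unify Int ~ Int
  unify Int ~ Int
  unify Bool ~ Bool
  unify Int ~ Int
  unify Int ~ Int
\x._ : a -> Int
\z._ : b -> Int
  unify b -> Int ~ Bool -> c
  unify b ~ Bool
  unify Int ~ c
_ _ : Int
  unify Int ~ Int
  unify Int ~ Int
let y : Int
\u._ : d -> Bool
  unify d -> Bool ~ Int -> e
  unify d ~ Int
  unify Bool ~ e
_ _ : Bool
  unify Bool ~ Bool
let v : Int
\w._ : f -> Bool
y : Int
  unify f -> Bool ~ Int -> g
  unify f ~ Int
  unify Bool ~ g
_ _ : Bool
  unify Bool ~ Bool
  unify a -> Int ~ Bool -> h
  unify a ~ Bool
  unify Int ~ h
_ _ : Int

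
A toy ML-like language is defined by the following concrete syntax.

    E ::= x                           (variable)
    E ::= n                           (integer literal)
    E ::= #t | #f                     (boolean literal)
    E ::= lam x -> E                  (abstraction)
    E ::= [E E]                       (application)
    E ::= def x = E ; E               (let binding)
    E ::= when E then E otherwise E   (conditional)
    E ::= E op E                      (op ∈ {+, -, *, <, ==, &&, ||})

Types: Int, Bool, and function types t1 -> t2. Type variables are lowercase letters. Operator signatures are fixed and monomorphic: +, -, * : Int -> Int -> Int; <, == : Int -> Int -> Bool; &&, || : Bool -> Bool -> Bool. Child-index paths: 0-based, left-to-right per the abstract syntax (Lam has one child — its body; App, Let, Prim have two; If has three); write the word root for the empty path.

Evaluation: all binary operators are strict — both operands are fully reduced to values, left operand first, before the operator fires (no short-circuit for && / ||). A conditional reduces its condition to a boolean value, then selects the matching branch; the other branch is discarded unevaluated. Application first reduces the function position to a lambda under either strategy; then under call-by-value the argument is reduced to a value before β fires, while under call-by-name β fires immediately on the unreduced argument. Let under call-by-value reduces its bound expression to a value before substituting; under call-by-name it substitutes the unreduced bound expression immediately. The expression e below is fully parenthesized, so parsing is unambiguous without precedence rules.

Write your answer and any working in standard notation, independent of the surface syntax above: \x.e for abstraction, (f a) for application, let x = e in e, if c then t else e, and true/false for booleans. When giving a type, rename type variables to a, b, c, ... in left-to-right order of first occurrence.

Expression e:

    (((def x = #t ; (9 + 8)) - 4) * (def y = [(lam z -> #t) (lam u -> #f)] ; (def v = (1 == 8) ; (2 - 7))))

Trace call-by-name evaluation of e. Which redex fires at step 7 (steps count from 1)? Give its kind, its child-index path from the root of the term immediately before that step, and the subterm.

Trace:
step 0: (((let x = true in (9 + 8)) - 4) * (let y = ((\z.true) (\u.false)) in (let v = (1 == 8) in (2 - 7))))
step 1: [let@0.0] (((9 + 8) - 4) * (let y = ((\z.true) (\u.false)) in (let v = (1 == 8) in (2 - 7))))
step 2: [delta@0.0] ((17 - 4) * (let y = ((\z.true) (\u.false)) in (let v = (1 == 8) in (2 - 7))))
step 3: [delta@0] (13 * (let y = ((\z.true) (\u.false)) in (let v = (1 == 8) in (2 - 7))))
step 4: [let@1] (13 * (let v = (1 == 8) in (2 - 7)))
step 5: [let@1] (13 * (2 - 7))
step 6: [delta@1] (13 * -5)
step 7: [delta@root] -65

Answer: delta at root : (13 * -5)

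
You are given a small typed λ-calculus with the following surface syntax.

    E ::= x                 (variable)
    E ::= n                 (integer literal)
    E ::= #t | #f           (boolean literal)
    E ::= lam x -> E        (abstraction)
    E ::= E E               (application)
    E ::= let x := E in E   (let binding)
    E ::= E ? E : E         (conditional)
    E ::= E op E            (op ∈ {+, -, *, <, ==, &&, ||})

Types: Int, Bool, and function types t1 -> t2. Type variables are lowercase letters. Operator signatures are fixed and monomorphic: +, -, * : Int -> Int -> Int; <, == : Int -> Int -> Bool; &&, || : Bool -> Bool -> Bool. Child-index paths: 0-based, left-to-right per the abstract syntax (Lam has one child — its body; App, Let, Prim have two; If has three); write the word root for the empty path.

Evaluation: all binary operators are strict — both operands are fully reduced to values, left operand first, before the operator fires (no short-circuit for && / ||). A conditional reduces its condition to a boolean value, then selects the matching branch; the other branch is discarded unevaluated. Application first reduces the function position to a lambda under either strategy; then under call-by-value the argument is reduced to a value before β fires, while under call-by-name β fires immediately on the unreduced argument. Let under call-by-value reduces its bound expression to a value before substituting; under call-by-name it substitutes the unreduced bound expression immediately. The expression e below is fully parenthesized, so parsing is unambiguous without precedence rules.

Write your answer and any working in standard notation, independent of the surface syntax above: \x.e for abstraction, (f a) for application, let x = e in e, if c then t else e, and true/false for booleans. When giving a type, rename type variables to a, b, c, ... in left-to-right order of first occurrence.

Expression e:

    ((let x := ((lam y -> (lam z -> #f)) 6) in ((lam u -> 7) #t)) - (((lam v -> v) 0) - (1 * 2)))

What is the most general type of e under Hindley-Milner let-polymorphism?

Answer: Int

Working:
\z._ : b -> Bool
\y._ : a -> b -> Bool
  unify a -> b -> Bool ~ Int -> c
  unify a ~ Int
  unify b -> Bool ~ c
_ _ : b -> Bool
let x : forall. b -> Bool
\u._ : d -> Int
  unify d -> Int ~ Bool -> e
  unify d ~ Bool
  unify Int ~ e
_ _ : Int
  unify Int ~ Int
v : f
\v._ : f -> f
  unify f -> f ~ Int -> g
  unify f ~ Int
  unify Int ~ g
_ _ : Int
  unify Int ~ Int
  unify Int ~ Int
  unify Int ~ Int
  unify Int ~ Int
  unify Int ~ Int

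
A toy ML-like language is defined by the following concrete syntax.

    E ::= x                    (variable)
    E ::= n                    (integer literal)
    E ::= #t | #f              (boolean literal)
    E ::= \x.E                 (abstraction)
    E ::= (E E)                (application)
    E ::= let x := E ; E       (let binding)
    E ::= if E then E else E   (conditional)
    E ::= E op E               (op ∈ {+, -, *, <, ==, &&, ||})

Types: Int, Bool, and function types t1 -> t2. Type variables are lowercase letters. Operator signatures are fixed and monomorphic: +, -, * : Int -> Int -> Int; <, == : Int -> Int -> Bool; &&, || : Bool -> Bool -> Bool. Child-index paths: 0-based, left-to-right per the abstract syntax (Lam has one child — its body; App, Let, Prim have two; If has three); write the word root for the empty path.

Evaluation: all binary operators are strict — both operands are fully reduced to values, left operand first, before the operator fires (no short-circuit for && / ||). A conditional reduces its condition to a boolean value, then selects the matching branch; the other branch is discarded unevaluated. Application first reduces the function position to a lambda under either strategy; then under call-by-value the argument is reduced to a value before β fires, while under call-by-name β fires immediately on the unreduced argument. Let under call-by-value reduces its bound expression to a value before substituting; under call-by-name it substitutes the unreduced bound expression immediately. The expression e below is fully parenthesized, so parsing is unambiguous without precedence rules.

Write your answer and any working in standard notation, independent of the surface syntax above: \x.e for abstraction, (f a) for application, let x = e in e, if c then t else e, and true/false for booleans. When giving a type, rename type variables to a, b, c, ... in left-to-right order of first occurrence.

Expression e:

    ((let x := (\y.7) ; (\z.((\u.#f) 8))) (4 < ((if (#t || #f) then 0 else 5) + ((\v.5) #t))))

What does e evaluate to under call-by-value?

Answer: false

Trace:
step 0: ((let x = (\y.7) in (\z.((\u.false) 8))) (4 < ((if (true || false) then 0 else 5) + ((\v.5) true))))
step 1: [let@0] ((\z.((\u.false) 8)) (4 < ((if (true || false) then 0 else 5) + ((\v.5) true))))
step 2: [delta@1.1.0.0] ((\z.((\u.false) 8)) (4 < ((if true then 0 else 5) + ((\v.5) true))))
step 3: [if@1.1.0] ((\z.((\u.false) 8)) (4 < (0 + ((\v.5) true))))
step 4: [beta@1.1.1] ((\z.((\u.false) 8)) (4 < (0 + 5)))
step 5: [delta@1.1] ((\z.((\u.false) 8)) (4 < 5))
step 6: [delta@1] ((\z.((\u.false) 8)) true)
step 7: [beta@root] ((\u.false) 8)
step 8: [beta@root] false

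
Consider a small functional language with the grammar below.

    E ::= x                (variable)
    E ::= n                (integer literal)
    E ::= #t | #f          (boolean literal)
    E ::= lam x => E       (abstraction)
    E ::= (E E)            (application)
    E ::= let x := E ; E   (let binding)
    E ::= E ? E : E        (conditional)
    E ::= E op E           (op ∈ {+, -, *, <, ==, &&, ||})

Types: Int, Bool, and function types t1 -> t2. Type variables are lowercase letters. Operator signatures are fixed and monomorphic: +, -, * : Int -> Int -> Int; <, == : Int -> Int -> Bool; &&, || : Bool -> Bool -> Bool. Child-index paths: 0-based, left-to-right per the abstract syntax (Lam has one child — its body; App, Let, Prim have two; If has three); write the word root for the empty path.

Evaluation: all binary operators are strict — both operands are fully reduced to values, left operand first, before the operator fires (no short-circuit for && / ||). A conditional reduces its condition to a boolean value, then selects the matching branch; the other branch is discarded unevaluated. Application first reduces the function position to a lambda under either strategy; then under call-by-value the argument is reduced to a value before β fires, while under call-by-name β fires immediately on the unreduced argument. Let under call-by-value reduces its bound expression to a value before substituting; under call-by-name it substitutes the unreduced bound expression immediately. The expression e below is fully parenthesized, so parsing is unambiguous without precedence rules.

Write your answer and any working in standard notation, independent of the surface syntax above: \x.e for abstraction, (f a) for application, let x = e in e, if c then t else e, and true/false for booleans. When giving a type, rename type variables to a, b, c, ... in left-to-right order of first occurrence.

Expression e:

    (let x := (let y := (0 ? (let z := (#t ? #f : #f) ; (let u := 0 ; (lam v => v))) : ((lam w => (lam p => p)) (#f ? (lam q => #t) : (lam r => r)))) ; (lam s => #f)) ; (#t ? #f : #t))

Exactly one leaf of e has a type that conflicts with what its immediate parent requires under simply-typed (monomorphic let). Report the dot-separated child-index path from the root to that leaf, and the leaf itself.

Trace:
  unify Int ~ Bool
  FAIL: mismatch Int ~ Bool

Answer: 0.0.0 : 0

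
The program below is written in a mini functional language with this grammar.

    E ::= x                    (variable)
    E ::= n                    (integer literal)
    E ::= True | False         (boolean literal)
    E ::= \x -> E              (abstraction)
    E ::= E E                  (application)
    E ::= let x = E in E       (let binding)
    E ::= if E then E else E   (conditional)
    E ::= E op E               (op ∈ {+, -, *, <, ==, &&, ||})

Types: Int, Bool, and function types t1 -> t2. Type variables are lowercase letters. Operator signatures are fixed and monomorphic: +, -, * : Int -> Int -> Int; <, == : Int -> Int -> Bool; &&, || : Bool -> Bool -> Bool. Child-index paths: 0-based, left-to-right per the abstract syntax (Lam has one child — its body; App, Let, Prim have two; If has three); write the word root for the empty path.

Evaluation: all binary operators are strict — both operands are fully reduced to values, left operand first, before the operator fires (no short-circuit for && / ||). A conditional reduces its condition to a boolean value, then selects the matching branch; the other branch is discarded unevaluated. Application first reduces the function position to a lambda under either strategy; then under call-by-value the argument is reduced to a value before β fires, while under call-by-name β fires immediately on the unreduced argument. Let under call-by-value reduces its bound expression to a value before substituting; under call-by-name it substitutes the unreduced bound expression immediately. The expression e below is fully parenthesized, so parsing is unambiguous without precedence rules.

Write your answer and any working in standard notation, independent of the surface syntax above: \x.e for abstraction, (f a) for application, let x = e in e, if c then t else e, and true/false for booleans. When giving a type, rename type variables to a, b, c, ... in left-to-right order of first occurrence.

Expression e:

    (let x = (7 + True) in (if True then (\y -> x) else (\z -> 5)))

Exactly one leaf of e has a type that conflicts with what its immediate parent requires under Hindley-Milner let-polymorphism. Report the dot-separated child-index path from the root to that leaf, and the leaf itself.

Derivation:
  unify Int ~ Int
  unify Bool ~ Int
  FAIL: mismatch Bool ~ Int

Answer: 0.1 : true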